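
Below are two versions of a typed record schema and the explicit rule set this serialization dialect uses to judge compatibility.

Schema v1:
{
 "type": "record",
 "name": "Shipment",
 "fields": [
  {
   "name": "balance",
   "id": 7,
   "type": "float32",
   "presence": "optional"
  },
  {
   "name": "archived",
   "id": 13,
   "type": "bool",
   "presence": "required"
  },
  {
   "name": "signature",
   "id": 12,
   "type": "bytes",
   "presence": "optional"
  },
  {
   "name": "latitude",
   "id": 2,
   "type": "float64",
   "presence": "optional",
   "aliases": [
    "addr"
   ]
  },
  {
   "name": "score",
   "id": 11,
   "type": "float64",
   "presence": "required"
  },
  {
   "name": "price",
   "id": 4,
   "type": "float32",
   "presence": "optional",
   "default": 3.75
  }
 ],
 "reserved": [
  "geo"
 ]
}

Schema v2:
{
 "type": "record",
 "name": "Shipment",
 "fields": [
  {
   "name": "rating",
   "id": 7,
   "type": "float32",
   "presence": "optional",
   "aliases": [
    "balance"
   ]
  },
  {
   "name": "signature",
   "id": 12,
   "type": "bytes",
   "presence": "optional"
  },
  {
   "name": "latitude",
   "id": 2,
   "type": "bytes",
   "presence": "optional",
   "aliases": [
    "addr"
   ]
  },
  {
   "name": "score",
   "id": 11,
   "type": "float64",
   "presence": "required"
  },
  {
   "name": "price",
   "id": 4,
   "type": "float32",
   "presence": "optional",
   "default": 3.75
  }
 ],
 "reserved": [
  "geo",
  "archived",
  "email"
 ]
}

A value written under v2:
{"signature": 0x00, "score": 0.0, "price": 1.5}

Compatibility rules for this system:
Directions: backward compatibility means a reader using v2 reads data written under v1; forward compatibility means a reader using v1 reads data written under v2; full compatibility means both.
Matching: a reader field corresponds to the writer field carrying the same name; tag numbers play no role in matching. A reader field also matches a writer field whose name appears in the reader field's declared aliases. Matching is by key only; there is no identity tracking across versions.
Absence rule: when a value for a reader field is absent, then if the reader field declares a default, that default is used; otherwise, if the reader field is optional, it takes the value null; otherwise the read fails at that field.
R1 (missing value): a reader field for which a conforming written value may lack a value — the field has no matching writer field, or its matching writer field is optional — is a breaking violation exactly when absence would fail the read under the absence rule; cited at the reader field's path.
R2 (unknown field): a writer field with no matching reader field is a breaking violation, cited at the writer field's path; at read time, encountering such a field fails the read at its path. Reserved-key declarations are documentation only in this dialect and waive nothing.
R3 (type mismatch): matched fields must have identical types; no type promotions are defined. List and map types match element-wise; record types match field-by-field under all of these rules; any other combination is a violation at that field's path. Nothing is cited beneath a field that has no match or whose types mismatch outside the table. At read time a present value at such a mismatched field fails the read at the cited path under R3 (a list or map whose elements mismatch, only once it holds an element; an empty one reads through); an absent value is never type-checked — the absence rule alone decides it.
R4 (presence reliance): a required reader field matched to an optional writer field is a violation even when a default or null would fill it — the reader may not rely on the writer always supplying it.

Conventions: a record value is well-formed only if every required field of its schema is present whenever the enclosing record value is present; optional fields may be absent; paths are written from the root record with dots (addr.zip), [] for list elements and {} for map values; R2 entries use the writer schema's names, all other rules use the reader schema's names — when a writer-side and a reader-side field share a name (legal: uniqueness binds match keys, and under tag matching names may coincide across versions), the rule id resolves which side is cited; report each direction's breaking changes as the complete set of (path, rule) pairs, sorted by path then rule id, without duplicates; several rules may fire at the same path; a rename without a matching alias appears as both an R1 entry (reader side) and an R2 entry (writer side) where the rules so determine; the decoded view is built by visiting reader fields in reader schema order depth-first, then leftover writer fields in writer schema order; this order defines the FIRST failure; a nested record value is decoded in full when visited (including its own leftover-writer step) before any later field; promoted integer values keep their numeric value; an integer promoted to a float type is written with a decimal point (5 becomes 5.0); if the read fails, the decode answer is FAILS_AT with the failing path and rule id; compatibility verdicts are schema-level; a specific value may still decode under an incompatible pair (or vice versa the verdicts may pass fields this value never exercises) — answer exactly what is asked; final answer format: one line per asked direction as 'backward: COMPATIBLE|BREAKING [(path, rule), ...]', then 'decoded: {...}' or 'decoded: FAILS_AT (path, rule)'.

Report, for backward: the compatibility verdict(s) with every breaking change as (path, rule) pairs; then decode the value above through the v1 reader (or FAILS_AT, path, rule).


each type pair in Shipment: writer, then reader
backward on Shipment — v2 reading data written by v1:
  rating: paired with writer balance (float32 -> float32; writer optional)
  signature: paired with writer signature (bytes -> bytes; writer optional)
  latitude: paired with writer latitude (float64 -> bytes; writer optional)
  score: paired with writer score (float64 -> float64; writer required)
  price: paired with writer price (float32 -> float32; writer optional)
  writer archived: unknown to reader
  R2 fires at archived
  R3 fires at latitude
  => 2 violation(s): backward is BREAKING for Shipment
decode (reader v1):
  balance := null (not supplied -> null)
  read fails at archived under R1 (no fill)
  => FAILS_AT (archived, R1)
checking off the Shipment differences that do not matter here:
  renamed field balance to rating in record Shipment (alias balance declared on the renamed field) -> its effect on Shipment is confined to the forward direction, not asked

backward: BREAKING [(archived, R2), (latitude, R3)]; decoded: FAILS_AT (archived, R1)


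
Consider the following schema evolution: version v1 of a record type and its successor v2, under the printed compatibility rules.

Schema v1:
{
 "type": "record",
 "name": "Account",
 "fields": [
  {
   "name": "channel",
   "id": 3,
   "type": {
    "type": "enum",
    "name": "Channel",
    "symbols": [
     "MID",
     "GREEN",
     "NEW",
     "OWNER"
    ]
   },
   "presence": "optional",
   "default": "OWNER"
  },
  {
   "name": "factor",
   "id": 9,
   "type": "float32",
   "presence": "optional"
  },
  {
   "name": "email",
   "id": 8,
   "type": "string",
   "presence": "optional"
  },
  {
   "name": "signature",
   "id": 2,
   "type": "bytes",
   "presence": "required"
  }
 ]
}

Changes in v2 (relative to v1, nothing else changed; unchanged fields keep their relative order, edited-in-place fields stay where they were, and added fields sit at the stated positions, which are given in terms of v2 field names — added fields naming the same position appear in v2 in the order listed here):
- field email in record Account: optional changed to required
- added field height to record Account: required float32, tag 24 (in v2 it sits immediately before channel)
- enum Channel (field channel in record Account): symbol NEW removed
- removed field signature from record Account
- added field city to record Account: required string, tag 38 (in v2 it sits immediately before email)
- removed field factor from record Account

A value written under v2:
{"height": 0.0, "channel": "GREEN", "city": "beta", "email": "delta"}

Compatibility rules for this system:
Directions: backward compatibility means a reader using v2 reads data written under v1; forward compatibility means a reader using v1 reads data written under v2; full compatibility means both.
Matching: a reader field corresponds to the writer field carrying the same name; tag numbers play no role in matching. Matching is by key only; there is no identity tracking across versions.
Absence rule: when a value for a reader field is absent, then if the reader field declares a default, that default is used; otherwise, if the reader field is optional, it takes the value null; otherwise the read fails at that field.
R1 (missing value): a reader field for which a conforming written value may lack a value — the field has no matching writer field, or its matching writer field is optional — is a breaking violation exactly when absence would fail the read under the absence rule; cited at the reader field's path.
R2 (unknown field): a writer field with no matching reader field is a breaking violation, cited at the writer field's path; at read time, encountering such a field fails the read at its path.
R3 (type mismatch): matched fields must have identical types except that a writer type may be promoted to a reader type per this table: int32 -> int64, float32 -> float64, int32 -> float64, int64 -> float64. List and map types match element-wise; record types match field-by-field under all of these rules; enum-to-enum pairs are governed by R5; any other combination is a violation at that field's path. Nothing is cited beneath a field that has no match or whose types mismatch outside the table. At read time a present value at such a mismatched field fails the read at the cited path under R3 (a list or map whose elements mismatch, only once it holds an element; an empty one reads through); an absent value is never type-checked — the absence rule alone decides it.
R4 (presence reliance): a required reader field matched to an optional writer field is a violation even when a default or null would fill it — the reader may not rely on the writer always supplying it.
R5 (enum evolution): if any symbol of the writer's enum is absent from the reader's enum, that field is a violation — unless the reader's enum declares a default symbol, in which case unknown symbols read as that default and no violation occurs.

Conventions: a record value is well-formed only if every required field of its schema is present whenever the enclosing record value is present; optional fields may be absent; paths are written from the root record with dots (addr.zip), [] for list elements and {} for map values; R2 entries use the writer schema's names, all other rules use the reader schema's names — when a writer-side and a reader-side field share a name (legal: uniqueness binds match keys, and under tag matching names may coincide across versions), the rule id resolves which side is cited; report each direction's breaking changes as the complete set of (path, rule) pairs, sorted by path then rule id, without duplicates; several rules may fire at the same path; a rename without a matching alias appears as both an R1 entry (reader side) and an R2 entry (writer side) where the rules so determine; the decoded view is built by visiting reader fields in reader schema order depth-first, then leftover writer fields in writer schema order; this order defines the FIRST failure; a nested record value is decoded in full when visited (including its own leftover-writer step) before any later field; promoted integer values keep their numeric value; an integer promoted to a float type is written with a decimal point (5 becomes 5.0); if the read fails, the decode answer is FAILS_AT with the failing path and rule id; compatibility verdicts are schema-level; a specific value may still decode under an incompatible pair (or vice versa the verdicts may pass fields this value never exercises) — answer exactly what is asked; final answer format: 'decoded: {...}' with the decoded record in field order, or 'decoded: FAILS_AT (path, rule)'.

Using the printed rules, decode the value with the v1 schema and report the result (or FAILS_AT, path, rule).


decoded: FAILS_AT (signature, R1)

the writer's type comes first in each Account pair
decoding the Account value with the v1 reader:
  channel := "GREEN"
  factor := null (absent, optional -> null)
  email := "delta"
  read fails at signature under R1 (no fill)
  => FAILS_AT (signature, R1)
diffs on Account not affecting the asked answer:
  field email in record Account: optional changed to required -> schema-level compatibility only; this Account value's decode is unchanged
  added field city to record Account: required string, tag 38 (in v2 it sits immediately before email) -> schema-level compatibility only; this Account value's decode is unchanged
  enum Channel (field channel in record Account): symbol NEW removed -> schema-level compatibility only; this Account value's decode is unchanged
  added field height to record Account: required float32, tag 24 (in v2 it sits immediately before channel) -> schema-level compatibility only; this Account value's decode is unchanged
  removed field factor from record Account -> schema-level compatibility only; this Account value's decode is unchanged


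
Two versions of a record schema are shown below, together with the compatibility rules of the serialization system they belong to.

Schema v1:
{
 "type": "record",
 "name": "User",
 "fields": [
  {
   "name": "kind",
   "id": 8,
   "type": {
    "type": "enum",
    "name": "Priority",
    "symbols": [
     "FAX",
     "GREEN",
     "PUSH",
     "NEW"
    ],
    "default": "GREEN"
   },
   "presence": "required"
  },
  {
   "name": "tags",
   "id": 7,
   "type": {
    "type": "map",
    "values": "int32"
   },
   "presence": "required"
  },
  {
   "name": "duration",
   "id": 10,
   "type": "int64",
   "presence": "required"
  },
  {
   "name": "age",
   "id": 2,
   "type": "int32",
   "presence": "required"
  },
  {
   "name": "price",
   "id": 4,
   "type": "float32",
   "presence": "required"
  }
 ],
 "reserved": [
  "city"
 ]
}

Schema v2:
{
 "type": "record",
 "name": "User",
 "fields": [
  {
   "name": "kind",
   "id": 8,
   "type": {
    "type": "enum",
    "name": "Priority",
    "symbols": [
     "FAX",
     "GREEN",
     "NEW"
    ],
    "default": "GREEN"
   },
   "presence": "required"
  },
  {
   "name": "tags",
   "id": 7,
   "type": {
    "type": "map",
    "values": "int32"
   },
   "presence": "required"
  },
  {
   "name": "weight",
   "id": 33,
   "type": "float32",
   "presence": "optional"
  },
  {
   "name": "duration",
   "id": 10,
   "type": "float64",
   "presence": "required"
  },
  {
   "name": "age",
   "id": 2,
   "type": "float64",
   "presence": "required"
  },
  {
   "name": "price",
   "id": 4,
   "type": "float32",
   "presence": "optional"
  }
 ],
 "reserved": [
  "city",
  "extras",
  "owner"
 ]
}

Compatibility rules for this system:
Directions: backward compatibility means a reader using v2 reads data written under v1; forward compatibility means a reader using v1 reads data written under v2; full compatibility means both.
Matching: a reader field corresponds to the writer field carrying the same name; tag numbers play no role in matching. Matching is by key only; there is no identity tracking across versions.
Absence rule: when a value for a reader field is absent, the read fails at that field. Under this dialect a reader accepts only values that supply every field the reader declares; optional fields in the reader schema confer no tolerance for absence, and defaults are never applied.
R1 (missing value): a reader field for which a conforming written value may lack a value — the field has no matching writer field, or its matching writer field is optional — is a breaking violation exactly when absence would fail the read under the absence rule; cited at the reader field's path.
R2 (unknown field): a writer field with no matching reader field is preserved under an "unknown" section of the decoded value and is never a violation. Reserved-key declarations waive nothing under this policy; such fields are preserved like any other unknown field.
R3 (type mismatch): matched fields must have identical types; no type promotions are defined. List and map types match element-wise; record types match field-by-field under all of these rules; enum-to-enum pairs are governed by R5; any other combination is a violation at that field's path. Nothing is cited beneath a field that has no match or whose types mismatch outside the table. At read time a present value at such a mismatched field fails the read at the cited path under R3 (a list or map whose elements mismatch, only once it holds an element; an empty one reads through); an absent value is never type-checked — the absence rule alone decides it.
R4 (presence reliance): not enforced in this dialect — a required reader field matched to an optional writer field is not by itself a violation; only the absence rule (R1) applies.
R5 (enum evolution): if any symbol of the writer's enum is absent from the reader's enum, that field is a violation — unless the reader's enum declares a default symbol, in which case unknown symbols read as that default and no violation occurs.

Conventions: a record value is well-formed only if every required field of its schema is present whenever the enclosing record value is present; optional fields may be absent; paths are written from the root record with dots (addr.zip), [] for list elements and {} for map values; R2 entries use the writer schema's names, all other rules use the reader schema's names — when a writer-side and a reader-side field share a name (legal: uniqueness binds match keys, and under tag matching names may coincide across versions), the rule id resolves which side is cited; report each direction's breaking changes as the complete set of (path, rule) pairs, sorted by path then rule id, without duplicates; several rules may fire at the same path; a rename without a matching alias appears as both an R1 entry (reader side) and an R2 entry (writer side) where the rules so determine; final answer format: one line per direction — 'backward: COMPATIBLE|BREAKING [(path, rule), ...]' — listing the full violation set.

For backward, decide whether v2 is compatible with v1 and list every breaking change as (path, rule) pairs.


backward: BREAKING [(age, R3), (duration, R3), (weight, R1)]

each type pair in User: writer, then reader
backward analysis of User with v2 as reader and v1 as writer:
  Priority -> Priority, writer required: kind aligns to kind
  map<string, int32> -> map<string, int32>, writer required: tags aligns to tags
  weight has no writer counterpart
  int64 -> float64, writer required: duration aligns to duration
  int32 -> float64, writer required: age aligns to age
  float32 -> float32, writer required: price aligns to price
  breaking: (age, R3)
  breaking: (duration, R3)
  breaking: (weight, R1)
  backward on User therefore BREAKING (3)
the other User changes do not affect what is asked:
  enum Priority (field kind in record User): symbol PUSH removed -> inert for the asked User verdict: nothing fires
  field price in record User: required changed to optional -> affects forward compatibility only, which is not asked


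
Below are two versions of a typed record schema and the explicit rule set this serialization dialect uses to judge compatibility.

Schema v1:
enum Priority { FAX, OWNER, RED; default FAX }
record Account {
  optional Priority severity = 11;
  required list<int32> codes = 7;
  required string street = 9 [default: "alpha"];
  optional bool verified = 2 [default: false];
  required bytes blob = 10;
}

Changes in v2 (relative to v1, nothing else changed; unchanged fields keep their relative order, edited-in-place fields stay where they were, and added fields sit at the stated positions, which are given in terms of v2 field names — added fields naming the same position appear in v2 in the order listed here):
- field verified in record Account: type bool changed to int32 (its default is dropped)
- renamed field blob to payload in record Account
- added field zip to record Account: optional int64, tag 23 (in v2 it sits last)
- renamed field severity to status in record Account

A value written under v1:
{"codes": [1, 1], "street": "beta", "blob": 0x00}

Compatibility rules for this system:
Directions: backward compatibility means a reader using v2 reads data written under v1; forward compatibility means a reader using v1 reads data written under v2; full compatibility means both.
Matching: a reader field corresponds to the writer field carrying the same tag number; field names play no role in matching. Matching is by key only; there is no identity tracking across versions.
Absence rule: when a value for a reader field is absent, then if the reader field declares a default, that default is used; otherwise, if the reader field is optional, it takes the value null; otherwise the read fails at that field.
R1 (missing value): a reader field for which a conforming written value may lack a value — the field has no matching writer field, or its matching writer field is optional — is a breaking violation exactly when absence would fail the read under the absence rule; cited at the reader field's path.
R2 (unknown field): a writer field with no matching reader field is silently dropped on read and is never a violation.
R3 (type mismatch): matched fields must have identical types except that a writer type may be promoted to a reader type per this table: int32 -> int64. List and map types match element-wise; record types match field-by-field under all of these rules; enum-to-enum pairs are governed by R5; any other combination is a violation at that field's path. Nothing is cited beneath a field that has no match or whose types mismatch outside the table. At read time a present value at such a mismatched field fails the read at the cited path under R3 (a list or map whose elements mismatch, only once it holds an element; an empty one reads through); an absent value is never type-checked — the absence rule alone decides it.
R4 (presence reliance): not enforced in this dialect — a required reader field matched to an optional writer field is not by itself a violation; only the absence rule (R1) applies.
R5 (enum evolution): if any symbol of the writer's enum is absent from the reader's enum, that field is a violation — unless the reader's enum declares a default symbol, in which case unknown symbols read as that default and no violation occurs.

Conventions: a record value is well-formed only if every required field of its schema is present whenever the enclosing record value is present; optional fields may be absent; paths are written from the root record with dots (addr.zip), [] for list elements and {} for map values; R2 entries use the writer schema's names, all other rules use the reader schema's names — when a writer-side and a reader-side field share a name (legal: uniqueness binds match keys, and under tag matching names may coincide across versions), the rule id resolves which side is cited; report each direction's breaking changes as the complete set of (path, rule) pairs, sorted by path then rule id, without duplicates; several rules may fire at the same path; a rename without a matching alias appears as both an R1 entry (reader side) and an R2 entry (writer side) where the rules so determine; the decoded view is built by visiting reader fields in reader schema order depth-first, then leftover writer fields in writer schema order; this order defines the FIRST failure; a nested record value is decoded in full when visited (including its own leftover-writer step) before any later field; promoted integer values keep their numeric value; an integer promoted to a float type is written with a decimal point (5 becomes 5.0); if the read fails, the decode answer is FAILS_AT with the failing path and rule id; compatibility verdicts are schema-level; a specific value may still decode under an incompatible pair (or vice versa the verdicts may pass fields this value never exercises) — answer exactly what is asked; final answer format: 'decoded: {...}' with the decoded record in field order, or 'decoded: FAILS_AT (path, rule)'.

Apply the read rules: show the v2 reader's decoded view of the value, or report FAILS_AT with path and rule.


each type pair in Account: writer, then reader
decoding the Account value with the v2 reader:
  status := null (absent, optional -> null)
  codes := [1, 1]
  street := "beta"
  verified := null (absent, optional -> null)
  payload := 0x00 (from writer blob)
  zip := null (absent, optional -> null)
  => decoded: {"status": null, "codes": [1, 1], "street": "beta", "verified": null, "payload": 0x00, "zip": null}

decoded: {"status": null, "codes": [1, 1], "street": "beta", "verified": null, "payload": 0x00, "zip": null}


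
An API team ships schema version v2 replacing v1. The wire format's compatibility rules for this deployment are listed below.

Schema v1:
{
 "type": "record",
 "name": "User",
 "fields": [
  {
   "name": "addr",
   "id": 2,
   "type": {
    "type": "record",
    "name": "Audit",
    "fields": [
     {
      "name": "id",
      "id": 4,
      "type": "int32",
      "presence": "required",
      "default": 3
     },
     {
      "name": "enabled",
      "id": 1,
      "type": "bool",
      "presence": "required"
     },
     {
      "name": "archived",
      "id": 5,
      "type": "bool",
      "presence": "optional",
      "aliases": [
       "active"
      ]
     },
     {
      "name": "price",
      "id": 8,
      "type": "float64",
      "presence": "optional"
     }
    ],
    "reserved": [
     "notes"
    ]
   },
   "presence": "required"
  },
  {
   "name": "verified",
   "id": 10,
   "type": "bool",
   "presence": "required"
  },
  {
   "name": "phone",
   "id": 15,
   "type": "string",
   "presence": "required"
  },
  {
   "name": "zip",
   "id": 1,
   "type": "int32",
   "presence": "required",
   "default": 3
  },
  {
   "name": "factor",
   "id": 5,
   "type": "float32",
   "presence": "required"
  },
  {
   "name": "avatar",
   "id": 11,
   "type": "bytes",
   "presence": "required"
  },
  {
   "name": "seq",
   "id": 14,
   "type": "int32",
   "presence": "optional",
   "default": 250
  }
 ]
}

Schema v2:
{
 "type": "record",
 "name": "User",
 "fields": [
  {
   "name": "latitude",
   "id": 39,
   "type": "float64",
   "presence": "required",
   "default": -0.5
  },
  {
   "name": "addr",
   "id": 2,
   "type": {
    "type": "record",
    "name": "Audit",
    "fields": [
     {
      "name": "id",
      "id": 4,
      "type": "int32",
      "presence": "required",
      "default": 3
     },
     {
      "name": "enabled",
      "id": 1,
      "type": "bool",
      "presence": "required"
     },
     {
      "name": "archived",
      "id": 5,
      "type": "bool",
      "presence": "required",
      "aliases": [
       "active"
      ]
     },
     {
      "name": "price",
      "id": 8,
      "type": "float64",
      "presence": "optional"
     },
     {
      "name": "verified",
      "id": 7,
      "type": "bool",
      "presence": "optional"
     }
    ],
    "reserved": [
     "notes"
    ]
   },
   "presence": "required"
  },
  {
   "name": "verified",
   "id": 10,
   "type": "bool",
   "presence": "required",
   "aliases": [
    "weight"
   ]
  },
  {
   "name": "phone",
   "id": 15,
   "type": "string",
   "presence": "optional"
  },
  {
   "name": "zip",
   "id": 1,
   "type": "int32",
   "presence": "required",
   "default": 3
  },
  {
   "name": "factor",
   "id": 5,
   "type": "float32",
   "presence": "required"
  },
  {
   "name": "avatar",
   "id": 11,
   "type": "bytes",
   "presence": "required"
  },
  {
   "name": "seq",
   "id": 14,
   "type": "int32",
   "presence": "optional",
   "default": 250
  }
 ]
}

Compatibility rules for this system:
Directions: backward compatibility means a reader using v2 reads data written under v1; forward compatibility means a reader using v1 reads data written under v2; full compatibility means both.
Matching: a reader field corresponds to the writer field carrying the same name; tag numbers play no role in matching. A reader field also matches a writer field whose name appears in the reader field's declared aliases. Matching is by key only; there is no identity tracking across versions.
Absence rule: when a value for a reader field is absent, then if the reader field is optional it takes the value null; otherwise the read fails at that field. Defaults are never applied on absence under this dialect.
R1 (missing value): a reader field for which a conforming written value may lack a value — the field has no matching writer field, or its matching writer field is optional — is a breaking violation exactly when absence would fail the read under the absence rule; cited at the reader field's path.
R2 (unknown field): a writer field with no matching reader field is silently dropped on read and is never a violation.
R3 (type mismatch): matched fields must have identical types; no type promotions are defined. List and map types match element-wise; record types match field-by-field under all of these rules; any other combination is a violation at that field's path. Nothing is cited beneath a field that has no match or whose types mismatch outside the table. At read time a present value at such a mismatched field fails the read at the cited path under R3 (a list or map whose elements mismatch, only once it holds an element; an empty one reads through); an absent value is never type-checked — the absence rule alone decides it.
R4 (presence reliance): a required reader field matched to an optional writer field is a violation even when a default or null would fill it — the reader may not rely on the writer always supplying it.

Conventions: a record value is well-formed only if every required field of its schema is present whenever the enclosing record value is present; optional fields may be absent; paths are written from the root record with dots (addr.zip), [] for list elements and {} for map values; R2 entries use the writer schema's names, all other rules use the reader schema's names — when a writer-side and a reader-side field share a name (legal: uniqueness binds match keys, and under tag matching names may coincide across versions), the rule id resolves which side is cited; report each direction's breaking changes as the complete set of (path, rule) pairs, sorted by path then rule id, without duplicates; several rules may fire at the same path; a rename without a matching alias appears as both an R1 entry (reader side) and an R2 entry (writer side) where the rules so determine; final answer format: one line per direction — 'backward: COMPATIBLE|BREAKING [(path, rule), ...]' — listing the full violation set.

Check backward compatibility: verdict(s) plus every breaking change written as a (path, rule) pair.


backward: BREAKING [(addr.archived, R1), (addr.archived, R4), (latitude, R1)]

in User below, arrows point writer -> reader
backward pass over User, reader schema v2, writer schema v1:
  latitude: no writer match
  addr <- addr (Audit -> Audit, writer required)
  verified <- verified (bool -> bool, writer required)
  phone <- phone (string -> string, writer required)
  zip <- zip (int32 -> int32, writer required)
  factor <- factor (float32 -> float32, writer required)
  avatar <- avatar (bytes -> bytes, writer required)
  seq <- seq (int32 -> int32, writer optional)
  addr.id <- addr.id (int32 -> int32, writer required)
  addr.enabled <- addr.enabled (bool -> bool, writer required)
  addr.archived <- addr.archived (bool -> bool, writer optional)
  addr.price <- addr.price (float64 -> float64, writer optional)
  addr.verified: no writer match
  violation R1 at addr.archived
  violation R4 at addr.archived
  violation R1 at latitude
  backward on User therefore BREAKING (3)
the other User changes do not affect what is asked:
  added field verified to record Audit: optional bool, tag 7 (in v2 it sits last) -> fires no rule on User, leaving the asked answer as it is
  field phone in record User: required changed to optional -> affects forward compatibility only, which is not asked


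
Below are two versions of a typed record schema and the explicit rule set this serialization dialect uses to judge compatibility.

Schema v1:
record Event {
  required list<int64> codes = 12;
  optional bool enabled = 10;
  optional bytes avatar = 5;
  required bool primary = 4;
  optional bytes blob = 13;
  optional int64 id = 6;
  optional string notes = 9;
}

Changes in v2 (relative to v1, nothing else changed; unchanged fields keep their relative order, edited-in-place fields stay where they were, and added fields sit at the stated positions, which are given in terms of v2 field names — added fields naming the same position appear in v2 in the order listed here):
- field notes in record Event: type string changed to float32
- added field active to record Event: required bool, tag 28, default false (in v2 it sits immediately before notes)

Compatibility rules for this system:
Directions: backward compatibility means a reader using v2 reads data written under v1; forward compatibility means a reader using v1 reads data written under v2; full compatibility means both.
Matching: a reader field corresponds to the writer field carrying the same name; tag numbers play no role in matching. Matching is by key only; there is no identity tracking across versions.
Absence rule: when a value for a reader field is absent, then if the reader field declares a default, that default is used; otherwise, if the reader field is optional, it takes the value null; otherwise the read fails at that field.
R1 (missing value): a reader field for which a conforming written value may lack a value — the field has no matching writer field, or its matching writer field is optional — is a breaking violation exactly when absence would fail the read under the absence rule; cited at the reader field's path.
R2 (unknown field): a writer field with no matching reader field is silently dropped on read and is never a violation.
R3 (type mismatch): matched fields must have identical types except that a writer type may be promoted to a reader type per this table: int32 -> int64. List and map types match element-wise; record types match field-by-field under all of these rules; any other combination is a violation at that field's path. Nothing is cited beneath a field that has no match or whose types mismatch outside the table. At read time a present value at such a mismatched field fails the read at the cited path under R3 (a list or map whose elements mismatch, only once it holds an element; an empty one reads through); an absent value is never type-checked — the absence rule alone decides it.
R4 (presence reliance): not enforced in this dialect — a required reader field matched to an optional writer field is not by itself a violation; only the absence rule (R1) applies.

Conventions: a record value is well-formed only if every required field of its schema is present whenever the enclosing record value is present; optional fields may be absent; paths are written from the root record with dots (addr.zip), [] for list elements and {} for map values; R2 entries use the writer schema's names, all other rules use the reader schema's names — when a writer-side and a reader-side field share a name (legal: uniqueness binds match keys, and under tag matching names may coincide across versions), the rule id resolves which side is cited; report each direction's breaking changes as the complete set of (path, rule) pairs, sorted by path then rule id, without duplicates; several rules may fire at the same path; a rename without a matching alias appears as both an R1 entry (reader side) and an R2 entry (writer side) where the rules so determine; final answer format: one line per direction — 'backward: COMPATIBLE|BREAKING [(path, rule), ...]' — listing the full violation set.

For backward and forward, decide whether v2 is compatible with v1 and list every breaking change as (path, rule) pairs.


the writer's type comes first in each Event pair
backward pass over Event, reader schema v2, writer schema v1:
  codes: list<int64> -> list<int64>, writer required; from codes
  enabled: bool -> bool, writer optional; from enabled
  avatar: bytes -> bytes, writer optional; from avatar
  primary: bool -> bool, writer required; from primary
  blob: bytes -> bytes, writer optional; from blob
  id: int64 -> int64, writer optional; from id
  active: no writer-side match
  notes: string -> float32, writer optional; from notes
  breaking: (notes, R3)
  => backward: BREAKING (1)
forward pass over Event, reader schema v1, writer schema v2:
  codes: list<int64> -> list<int64>, writer required; from codes
  enabled: bool -> bool, writer optional; from enabled
  avatar: bytes -> bytes, writer optional; from avatar
  primary: bool -> bool, writer required; from primary
  blob: bytes -> bytes, writer optional; from blob
  id: int64 -> int64, writer optional; from id
  notes: float32 -> string, writer optional; from notes
  writer field active has no reader counterpart
  breaking: (notes, R3)
  => forward: BREAKING (1)

backward: BREAKING [(notes, R3)]; forward: BREAKING [(notes, R3)]


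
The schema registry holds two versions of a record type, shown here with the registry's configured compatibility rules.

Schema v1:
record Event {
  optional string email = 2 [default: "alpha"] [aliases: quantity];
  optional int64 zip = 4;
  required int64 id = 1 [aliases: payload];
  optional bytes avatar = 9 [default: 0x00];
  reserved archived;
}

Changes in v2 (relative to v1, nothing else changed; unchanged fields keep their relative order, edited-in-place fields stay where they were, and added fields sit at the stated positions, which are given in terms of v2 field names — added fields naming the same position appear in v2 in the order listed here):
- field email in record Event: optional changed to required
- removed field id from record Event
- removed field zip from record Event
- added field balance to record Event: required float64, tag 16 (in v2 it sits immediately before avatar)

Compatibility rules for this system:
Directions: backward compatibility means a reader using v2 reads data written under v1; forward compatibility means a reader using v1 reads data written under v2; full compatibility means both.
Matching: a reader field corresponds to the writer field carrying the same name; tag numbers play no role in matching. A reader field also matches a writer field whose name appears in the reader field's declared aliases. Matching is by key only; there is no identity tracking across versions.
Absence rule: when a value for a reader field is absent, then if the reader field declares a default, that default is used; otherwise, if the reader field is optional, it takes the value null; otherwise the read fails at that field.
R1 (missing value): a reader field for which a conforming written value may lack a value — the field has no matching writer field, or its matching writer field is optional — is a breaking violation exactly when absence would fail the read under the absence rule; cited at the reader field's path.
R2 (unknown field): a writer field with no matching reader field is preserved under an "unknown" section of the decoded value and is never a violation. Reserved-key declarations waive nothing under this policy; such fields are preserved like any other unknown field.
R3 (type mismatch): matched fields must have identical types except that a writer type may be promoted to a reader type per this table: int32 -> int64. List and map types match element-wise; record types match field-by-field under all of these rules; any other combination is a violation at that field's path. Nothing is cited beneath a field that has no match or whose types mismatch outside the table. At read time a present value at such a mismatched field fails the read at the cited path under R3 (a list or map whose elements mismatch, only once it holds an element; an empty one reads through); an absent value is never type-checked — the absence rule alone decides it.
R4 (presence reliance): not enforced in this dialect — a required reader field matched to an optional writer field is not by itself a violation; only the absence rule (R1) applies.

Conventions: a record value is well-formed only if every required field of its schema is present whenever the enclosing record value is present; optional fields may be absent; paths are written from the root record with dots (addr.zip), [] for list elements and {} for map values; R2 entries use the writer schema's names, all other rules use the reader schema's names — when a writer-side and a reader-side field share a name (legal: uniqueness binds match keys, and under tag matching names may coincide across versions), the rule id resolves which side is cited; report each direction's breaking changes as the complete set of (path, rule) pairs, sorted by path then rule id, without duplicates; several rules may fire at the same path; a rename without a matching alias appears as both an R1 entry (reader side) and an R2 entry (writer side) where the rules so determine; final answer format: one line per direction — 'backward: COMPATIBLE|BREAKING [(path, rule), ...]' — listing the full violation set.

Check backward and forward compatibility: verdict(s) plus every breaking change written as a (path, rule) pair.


backward: BREAKING [(balance, R1)]; forward: BREAKING [(id, R1)]

arrows below run writer -> reader for Event
backward pass over Event, reader schema v2, writer schema v1:
  email: paired with writer email (string -> string; writer optional)
  balance: no writer match
  avatar: paired with writer avatar (bytes -> bytes; writer optional)
  zip (writer side), unknown to reader
  id (writer side), unknown to reader
  rule R1 violated at balance
  => 1 violation(s): backward is BREAKING for Event
forward pass over Event, reader schema v1, writer schema v2:
  email: paired with writer email (string -> string; writer required)
  zip: no writer match
  id: no writer match
  avatar: paired with writer avatar (bytes -> bytes; writer optional)
  balance (writer side), unknown to reader
  rule R1 violated at id
  => 1 violation(s): forward is BREAKING for Event
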